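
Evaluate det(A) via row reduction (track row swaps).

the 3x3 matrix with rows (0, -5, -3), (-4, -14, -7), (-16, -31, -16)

det(A) = 60

Forward elimination:
R1 <-> R2   (pivot in column 1 was zero)
[  -4  -14   -7 ]
[   0   -5   -3 ]
[ -16  -31  -16 ]
R3 <- R3 - (4)*R1:  [  0  25  12 ]
R3 <- R3 - (-5)*R2:  [  0   0  -3 ]
Upper-triangular form:
[ -4  -14  -7 ]
[  0   -5  -3 ]
[  0    0  -3 ]
det(A) = (-1)^1 * (-4) * (-5) * (-3) = 60  (1 row swap -> sign -1)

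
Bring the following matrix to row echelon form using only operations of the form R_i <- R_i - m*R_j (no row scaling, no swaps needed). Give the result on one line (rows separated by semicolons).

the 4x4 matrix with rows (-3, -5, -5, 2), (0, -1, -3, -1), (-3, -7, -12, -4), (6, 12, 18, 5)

REF = [-3 -5 -5 2; 0 -1 -3 -1; 0 0 -1 -4; 0 0 0 -1]

Forward elimination:
R3 <- R3 - (1)*R1:  [  0  -2  -7  -6 ]
R4 <- R4 - (-2)*R1:  [ 0  2  8  9 ]
R3 <- R3 - (2)*R2:  [  0   0  -1  -4 ]
R4 <- R4 - (-2)*R2:  [ 0  0  2  7 ]
R4 <- R4 - (-2)*R3:  [  0   0   0  -1 ]
Row echelon form:
[ -3  -5  -5   2 ]
[  0  -1  -3  -1 ]
[  0   0  -1  -4 ]
[  0   0   0  -1 ]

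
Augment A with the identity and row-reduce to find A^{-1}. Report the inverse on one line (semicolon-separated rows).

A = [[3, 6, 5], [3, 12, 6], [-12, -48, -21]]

Gauss-Jordan on [A | I]:
R1 <- (1/3)*R1:  [   1    2  5/3  |  1/3    0    0 ]
R2 <- R2 - (3)*R1:  [  0   6   1  |  -1   1   0 ]
R3 <- R3 - (-12)*R1:  [   0  -24   -1  |    4    0    1 ]
R2 <- (1/6)*R2:  [    0     1   1/6  |  -1/6   1/6     0 ]
R1 <- R1 - (2)*R2:  [    1     0   4/3  |   2/3  -1/3     0 ]
R3 <- R3 - (-24)*R2:  [ 0  0  3  |  0  4  1 ]
R3 <- (1/3)*R3:  [   0    0    1  |    0  4/3  1/3 ]
R1 <- R1 - (4/3)*R3:  [     1      0      0  |    2/3  -19/9   -4/9 ]
R2 <- R2 - (1/6)*R3:  [     0      1      0  |   -1/6  -1/18  -1/18 ]
Right block of [I | A^{-1}] is the inverse:
[  2/3  -19/9   -4/9 ]
[ -1/6  -1/18  -1/18 ]
[    0    4/3    1/3 ]

inverse = [2/3 -19/9 -4/9; -1/6 -1/18 -1/18; 0 4/3 1/3]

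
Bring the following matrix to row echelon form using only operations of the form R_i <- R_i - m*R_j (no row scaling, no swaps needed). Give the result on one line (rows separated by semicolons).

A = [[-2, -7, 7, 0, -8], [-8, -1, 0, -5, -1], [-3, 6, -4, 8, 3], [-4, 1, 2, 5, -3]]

REF = [-2 -7 7 0 -8; 0 27 -28 -5 31; 0 0 47/18 199/18 -71/18; 0 0 0 -342/47 54/47]

Forward elimination:
R2 <- R2 - (4)*R1:  [   0   27  -28   -5   31 ]
R3 <- R3 - (3/2)*R1:  [     0   33/2  -29/2      8     15 ]
R4 <- R4 - (2)*R1:  [   0   15  -12    5   13 ]
R3 <- R3 - (11/18)*R2:  [      0       0   47/18  199/18  -71/18 ]
R4 <- R4 - (5/9)*R2:  [     0      0   32/9   70/9  -38/9 ]
R4 <- R4 - (64/47)*R3:  [       0        0        0  -342/47    54/47 ]
Row echelon form:
[ -2  -7      7        0      -8 ]
[  0  27    -28       -5      31 ]
[  0   0  47/18   199/18  -71/18 ]
[  0   0      0  -342/47   54/47 ]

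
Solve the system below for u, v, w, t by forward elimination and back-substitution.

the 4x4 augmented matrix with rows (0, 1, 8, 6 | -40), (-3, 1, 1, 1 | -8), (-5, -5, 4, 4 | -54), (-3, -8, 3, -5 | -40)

Forward elimination on [A|b]:
R1 <-> R2   (pivot in column 1 was zero)
[ -3   1  1   1   -8 ]
[  0   1  8   6  -40 ]
[ -5  -5  4   4  -54 ]
[ -3  -8  3  -5  -40 ]
R3 <- R3 - (5/3)*R1:  [      0   -20/3     7/3     7/3  -122/3 ]
R4 <- R4 - (1)*R1:  [   0   -9    2   -6  -32 ]
R3 <- R3 - (-20/3)*R2:  [      0       0   167/3   127/3  -922/3 ]
R4 <- R4 - (-9)*R2:  [    0     0    74    48  -392 ]
R4 <- R4 - (222/167)*R3:  [         0          0          0  -1382/167   2764/167 ]
Row echelon form:
[ -3  1      1          1  |        -8 ]
[  0  1      8          6  |       -40 ]
[  0  0  167/3      127/3  |    -922/3 ]
[  0  0      0  -1382/167  |  2764/167 ]
Back-substitution:
t = (2764/167) / (-1382/167) = -2
w = (-922/3 - (127/3)*(-2)) / (167/3) = -4
v = (-40 - (8)*(-4) - (6)*(-2)) / 1 = 4
u = (-8 - (1)*(4) - (1)*(-4) - (1)*(-2)) / -3 = 2

(2, 4, -4, -2)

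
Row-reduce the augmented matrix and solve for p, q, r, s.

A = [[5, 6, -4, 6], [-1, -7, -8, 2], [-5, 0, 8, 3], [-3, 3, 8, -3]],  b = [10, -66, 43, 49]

Forward elimination on [A|b]:
R2 <- R2 - (-1/5)*R1:  [     0  -29/5  -44/5   16/5    -64 ]
R3 <- R3 - (-1)*R1:  [  0   6   4   9  53 ]
R4 <- R4 - (-3/5)*R1:  [    0  33/5  28/5   3/5    55 ]
R3 <- R3 - (-30/29)*R2:  [       0        0  -148/29   357/29  -383/29 ]
R4 <- R4 - (-33/29)*R2:  [       0        0  -128/29   123/29  -517/29 ]
R4 <- R4 - (32/37)*R3:  [       0        0        0  -237/37  -237/37 ]
Row echelon form:
[ 5      6       -4        6  |       10 ]
[ 0  -29/5    -44/5     16/5  |      -64 ]
[ 0      0  -148/29   357/29  |  -383/29 ]
[ 0      0        0  -237/37  |  -237/37 ]
Back-substitution:
s = (-237/37) / (-237/37) = 1
r = (-383/29 - (357/29)*(1)) / (-148/29) = 5
q = (-64 - (-44/5)*(5) - (16/5)*(1)) / (-29/5) = 4
p = (10 - (6)*(4) - (-4)*(5) - (6)*(1)) / 5 = 0

(0, 4, 5, 1)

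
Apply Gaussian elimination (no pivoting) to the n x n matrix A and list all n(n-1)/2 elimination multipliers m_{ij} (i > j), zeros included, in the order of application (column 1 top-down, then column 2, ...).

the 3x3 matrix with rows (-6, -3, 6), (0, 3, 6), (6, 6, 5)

multipliers: 0, -1, 1

Forward elimination:
R2: entry in column 1 is already 0 -> m_{21} = 0 (no row operation needed)
R3 <- R3 - (-1)*R1:  [  0   3  11 ]
R3 <- R3 - (1)*R2:  [ 0  0  5 ]
Multipliers (in order of application): m_{21} = 0, m_{31} = -1, m_{32} = 1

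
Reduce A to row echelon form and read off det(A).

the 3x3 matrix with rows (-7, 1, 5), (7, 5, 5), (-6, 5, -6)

det(A) = 722

Forward elimination:
R2 <- R2 - (-1)*R1:  [  0   6  10 ]
R3 <- R3 - (6/7)*R1:  [     0   29/7  -72/7 ]
R3 <- R3 - (29/42)*R2:  [       0        0  -361/21 ]
Upper-triangular form:
[ -7  1        5 ]
[  0  6       10 ]
[  0  0  -361/21 ]
det(A) = (-1)^0 * (-7) * (6) * (-361/21) = 722  (0 row swaps -> sign +1)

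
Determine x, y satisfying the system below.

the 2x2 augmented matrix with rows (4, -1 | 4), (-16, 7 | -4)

(2, 4)

Forward elimination on [A|b]:
R2 <- R2 - (-4)*R1:  [  0   3  12 ]
Row echelon form:
[ 4  -1  |   4 ]
[ 0   3  |  12 ]
Back-substitution:
y = (12) / 3 = 4
x = (4 - (-1)*(4)) / 4 = 2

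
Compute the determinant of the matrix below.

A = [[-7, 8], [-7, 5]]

Forward elimination:
R2 <- R2 - (1)*R1:  [  0  -3 ]
Upper-triangular form:
[ -7   8 ]
[  0  -3 ]
det(A) = (-1)^0 * (-7) * (-3) = 21  (0 row swaps -> sign +1)

det(A) = 21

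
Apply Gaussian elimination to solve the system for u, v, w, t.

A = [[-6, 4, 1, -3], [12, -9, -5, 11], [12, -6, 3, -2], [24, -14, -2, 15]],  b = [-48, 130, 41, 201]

Forward elimination on [A|b]:
R2 <- R2 - (-2)*R1:  [  0  -1  -3   5  34 ]
R3 <- R3 - (-2)*R1:  [   0    2    5   -8  -55 ]
R4 <- R4 - (-4)*R1:  [ 0  2  2  3  9 ]
R3 <- R3 - (-2)*R2:  [  0   0  -1   2  13 ]
R4 <- R4 - (-2)*R2:  [  0   0  -4  13  77 ]
R4 <- R4 - (4)*R3:  [  0   0   0   5  25 ]
Row echelon form:
[ -6   4   1  -3  |  -48 ]
[  0  -1  -3   5  |   34 ]
[  0   0  -1   2  |   13 ]
[  0   0   0   5  |   25 ]
Back-substitution:
t = (25) / 5 = 5
w = (13 - (2)*(5)) / -1 = -3
v = (34 - (-3)*(-3) - (5)*(5)) / -1 = 0
u = (-48 - (4)*(0) - (1)*(-3) - (-3)*(5)) / -6 = 5

(5, 0, -3, 5)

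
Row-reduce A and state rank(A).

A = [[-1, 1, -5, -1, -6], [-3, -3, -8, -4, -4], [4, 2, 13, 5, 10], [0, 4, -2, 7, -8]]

Row reduction:
R2 <- R2 - (3)*R1:  [  0  -6   7  -1  14 ]
R3 <- R3 - (-4)*R1:  [   0    6   -7    1  -14 ]
R3 <- R3 - (-1)*R2:  [ 0  0  0  0  0 ]
R4 <- R4 - (-2/3)*R2:  [    0     0   8/3  19/3   4/3 ]
R3 <-> R4   (pivot in column 3 was zero)
[ -1   1   -5    -1   -6 ]
[  0  -6    7    -1   14 ]
[  0   0  8/3  19/3  4/3 ]
[  0   0    0     0    0 ]
Row echelon form:
[ -1   1   -5    -1   -6 ]
[  0  -6    7    -1   14 ]
[  0   0  8/3  19/3  4/3 ]
[  0   0    0     0    0 ]
Nonzero rows / pivot columns: 3

rank(A) = 3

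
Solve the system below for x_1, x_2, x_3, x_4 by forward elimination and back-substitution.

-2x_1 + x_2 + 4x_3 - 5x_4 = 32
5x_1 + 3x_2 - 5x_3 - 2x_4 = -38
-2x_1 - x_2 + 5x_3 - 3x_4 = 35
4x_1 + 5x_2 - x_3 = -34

(-4, -3, 3, -3)

Forward elimination on [A|b]:
R2 <- R2 - (-5/2)*R1:  [     0   11/2      5  -29/2     42 ]
R3 <- R3 - (1)*R1:  [  0  -2   1   2   3 ]
R4 <- R4 - (-2)*R1:  [   0    7    7  -10   30 ]
R3 <- R3 - (-4/11)*R2:  [      0       0   31/11  -36/11  201/11 ]
R4 <- R4 - (14/11)*R2:  [       0        0     7/11    93/11  -258/11 ]
R4 <- R4 - (7/31)*R3:  [       0        0        0   285/31  -855/31 ]
Row echelon form:
[ -2     1      4      -5  |       32 ]
[  0  11/2      5   -29/2  |       42 ]
[  0     0  31/11  -36/11  |   201/11 ]
[  0     0      0  285/31  |  -855/31 ]
Back-substitution:
x_4 = (-855/31) / (285/31) = -3
x_3 = (201/11 - (-36/11)*(-3)) / (31/11) = 3
x_2 = (42 - (5)*(3) - (-29/2)*(-3)) / (11/2) = -3
x_1 = (32 - (1)*(-3) - (4)*(3) - (-5)*(-3)) / -2 = -4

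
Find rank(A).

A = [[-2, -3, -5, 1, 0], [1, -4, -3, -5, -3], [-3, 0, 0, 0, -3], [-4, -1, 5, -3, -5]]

Row reduction:
R2 <- R2 - (-1/2)*R1:  [     0  -11/2  -11/2   -9/2     -3 ]
R3 <- R3 - (3/2)*R1:  [    0   9/2  15/2  -3/2    -3 ]
R4 <- R4 - (2)*R1:  [  0   5  15  -5  -5 ]
R3 <- R3 - (-9/11)*R2:  [      0       0       3  -57/11  -60/11 ]
R4 <- R4 - (-10/11)*R2:  [       0        0       10  -100/11   -85/11 ]
R4 <- R4 - (10/3)*R3:  [      0       0       0   90/11  115/11 ]
Row echelon form:
[ -2     -3     -5       1       0 ]
[  0  -11/2  -11/2    -9/2      -3 ]
[  0      0      3  -57/11  -60/11 ]
[  0      0      0   90/11  115/11 ]
Nonzero rows / pivot columns: 4

rank(A) = 4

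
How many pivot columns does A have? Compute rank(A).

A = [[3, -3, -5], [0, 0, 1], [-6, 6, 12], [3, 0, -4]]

rank(A) = 3

Row reduction:
R3 <- R3 - (-2)*R1:  [ 0  0  2 ]
R4 <- R4 - (1)*R1:  [ 0  3  1 ]
R2 <-> R4   (pivot in column 2 was zero)
[ 3  -3  -5 ]
[ 0   3   1 ]
[ 0   0   2 ]
[ 0   0   1 ]
R4 <- R4 - (1/2)*R3:  [ 0  0  0 ]
Row echelon form:
[ 3  -3  -5 ]
[ 0   3   1 ]
[ 0   0   2 ]
[ 0   0   0 ]
Nonzero rows / pivot columns: 3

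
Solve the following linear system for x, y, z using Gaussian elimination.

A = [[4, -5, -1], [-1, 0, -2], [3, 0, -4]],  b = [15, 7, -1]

(-3, -5, -2)

Forward elimination on [A|b]:
R2 <- R2 - (-1/4)*R1:  [    0  -5/4  -9/4  43/4 ]
R3 <- R3 - (3/4)*R1:  [     0   15/4  -13/4  -49/4 ]
R3 <- R3 - (-3)*R2:  [   0    0  -10   20 ]
Row echelon form:
[ 4    -5    -1  |    15 ]
[ 0  -5/4  -9/4  |  43/4 ]
[ 0     0   -10  |    20 ]
Back-substitution:
z = (20) / -10 = -2
y = (43/4 - (-9/4)*(-2)) / (-5/4) = -5
x = (15 - (-5)*(-5) - (-1)*(-2)) / 4 = -3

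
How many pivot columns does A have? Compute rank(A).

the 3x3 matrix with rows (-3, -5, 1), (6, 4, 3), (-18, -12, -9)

rank(A) = 2

Row reduction:
R2 <- R2 - (-2)*R1:  [  0  -6   5 ]
R3 <- R3 - (6)*R1:  [   0   18  -15 ]
R3 <- R3 - (-3)*R2:  [ 0  0  0 ]
Row echelon form:
[ -3  -5  1 ]
[  0  -6  5 ]
[  0   0  0 ]
Nonzero rows / pivot columns: 2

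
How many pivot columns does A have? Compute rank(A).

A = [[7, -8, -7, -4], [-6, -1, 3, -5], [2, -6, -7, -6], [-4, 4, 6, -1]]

rank(A) = 4

Row reduction:
R2 <- R2 - (-6/7)*R1:  [     0  -55/7     -3  -59/7 ]
R3 <- R3 - (2/7)*R1:  [     0  -26/7     -5  -34/7 ]
R4 <- R4 - (-4/7)*R1:  [     0   -4/7      2  -23/7 ]
R3 <- R3 - (26/55)*R2:  [       0        0  -197/55   -48/55 ]
R4 <- R4 - (4/55)*R2:  [       0        0   122/55  -147/55 ]
R4 <- R4 - (-122/197)*R3:  [        0         0         0  -633/197 ]
Row echelon form:
[ 7     -8       -7        -4 ]
[ 0  -55/7       -3     -59/7 ]
[ 0      0  -197/55    -48/55 ]
[ 0      0        0  -633/197 ]
Nonzero rows / pivot columns: 4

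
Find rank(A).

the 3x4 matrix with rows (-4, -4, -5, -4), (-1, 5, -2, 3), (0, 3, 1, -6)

rank(A) = 3

Row reduction:
R2 <- R2 - (1/4)*R1:  [    0     6  -3/4     4 ]
R3 <- R3 - (1/2)*R2:  [    0     0  11/8    -8 ]
Row echelon form:
[ -4  -4    -5  -4 ]
[  0   6  -3/4   4 ]
[  0   0  11/8  -8 ]
Nonzero rows / pivot columns: 3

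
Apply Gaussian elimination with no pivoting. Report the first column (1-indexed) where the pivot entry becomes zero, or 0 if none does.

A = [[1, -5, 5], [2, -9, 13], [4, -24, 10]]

Naive forward elimination:
R2 <- R2 - (2)*R1:  [ 0  1  3 ]
R3 <- R3 - (4)*R1:  [   0   -4  -10 ]
R3 <- R3 - (-4)*R2:  [ 0  0  2 ]
All pivots nonzero; naive elimination completes without hitting a zero pivot.

first zero-pivot column = 0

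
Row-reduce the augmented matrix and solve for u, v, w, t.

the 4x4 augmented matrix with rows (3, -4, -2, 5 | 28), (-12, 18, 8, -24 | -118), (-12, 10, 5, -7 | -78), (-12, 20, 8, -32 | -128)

(3, -1, -5, 1)

Forward elimination on [A|b]:
R2 <- R2 - (-4)*R1:  [  0   2   0  -4  -6 ]
R3 <- R3 - (-4)*R1:  [  0  -6  -3  13  34 ]
R4 <- R4 - (-4)*R1:  [   0    4    0  -12  -16 ]
R3 <- R3 - (-3)*R2:  [  0   0  -3   1  16 ]
R4 <- R4 - (2)*R2:  [  0   0   0  -4  -4 ]
Row echelon form:
[ 3  -4  -2   5  |  28 ]
[ 0   2   0  -4  |  -6 ]
[ 0   0  -3   1  |  16 ]
[ 0   0   0  -4  |  -4 ]
Back-substitution:
t = (-4) / -4 = 1
w = (16 - (1)*(1)) / -3 = -5
v = (-6 - (-4)*(1)) / 2 = -1
u = (28 - (-4)*(-1) - (-2)*(-5) - (5)*(1)) / 3 = 3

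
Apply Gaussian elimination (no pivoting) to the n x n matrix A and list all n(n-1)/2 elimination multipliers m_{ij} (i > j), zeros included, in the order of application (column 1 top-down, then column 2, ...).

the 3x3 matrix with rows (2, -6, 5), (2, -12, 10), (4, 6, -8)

multipliers: 1, 2, -3

Forward elimination:
R2 <- R2 - (1)*R1:  [  0  -6   5 ]
R3 <- R3 - (2)*R1:  [   0   18  -18 ]
R3 <- R3 - (-3)*R2:  [  0   0  -3 ]
Multipliers (in order of application): m_{21} = 1, m_{31} = 2, m_{32} = -3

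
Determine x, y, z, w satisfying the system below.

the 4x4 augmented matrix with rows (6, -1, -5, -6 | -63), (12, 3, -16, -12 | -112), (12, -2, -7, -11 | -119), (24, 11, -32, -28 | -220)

Forward elimination on [A|b]:
R2 <- R2 - (2)*R1:  [  0   5  -6   0  14 ]
R3 <- R3 - (2)*R1:  [ 0  0  3  1  7 ]
R4 <- R4 - (4)*R1:  [   0   15  -12   -4   32 ]
R4 <- R4 - (3)*R2:  [   0    0    6   -4  -10 ]
R4 <- R4 - (2)*R3:  [   0    0    0   -6  -24 ]
Row echelon form:
[ 6  -1  -5  -6  |  -63 ]
[ 0   5  -6   0  |   14 ]
[ 0   0   3   1  |    7 ]
[ 0   0   0  -6  |  -24 ]
Back-substitution:
w = (-24) / -6 = 4
z = (7 - (1)*(4)) / 3 = 1
y = (14 - (-6)*(1)) / 5 = 4
x = (-63 - (-1)*(4) - (-5)*(1) - (-6)*(4)) / 6 = -5

(-5, 4, 1, 4)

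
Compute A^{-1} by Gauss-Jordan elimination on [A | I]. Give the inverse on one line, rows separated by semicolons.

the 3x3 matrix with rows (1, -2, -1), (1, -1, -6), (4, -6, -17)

inverse = [19/3 28/3 -11/3; 7/3 13/3 -5/3; 2/3 2/3 -1/3]

Gauss-Jordan on [A | I]:
R2 <- R2 - (1)*R1:  [  0   1  -5  |  -1   1   0 ]
R3 <- R3 - (4)*R1:  [   0    2  -13  |   -4    0    1 ]
R1 <- R1 - (-2)*R2:  [   1    0  -11  |   -1    2    0 ]
R3 <- R3 - (2)*R2:  [  0   0  -3  |  -2  -2   1 ]
R3 <- (1/-3)*R3:  [    0     0     1  |   2/3   2/3  -1/3 ]
R1 <- R1 - (-11)*R3:  [     1      0      0  |   19/3   28/3  -11/3 ]
R2 <- R2 - (-5)*R3:  [    0     1     0  |   7/3  13/3  -5/3 ]
Right block of [I | A^{-1}] is the inverse:
[ 19/3  28/3  -11/3 ]
[  7/3  13/3   -5/3 ]
[  2/3   2/3   -1/3 ]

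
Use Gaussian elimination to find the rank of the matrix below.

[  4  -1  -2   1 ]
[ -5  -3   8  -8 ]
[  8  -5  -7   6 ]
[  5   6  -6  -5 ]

Row reduction:
R2 <- R2 - (-5/4)*R1:  [     0  -17/4   11/2  -27/4 ]
R3 <- R3 - (2)*R1:  [  0  -3  -3   4 ]
R4 <- R4 - (5/4)*R1:  [     0   29/4   -7/2  -25/4 ]
R3 <- R3 - (12/17)*R2:  [       0        0  -117/17   149/17 ]
R4 <- R4 - (-29/17)*R2:  [       0        0   100/17  -302/17 ]
R4 <- R4 - (-100/117)*R3:  [         0          0          0  -1202/117 ]
Row echelon form:
[ 4     -1       -2          1 ]
[ 0  -17/4     11/2      -27/4 ]
[ 0      0  -117/17     149/17 ]
[ 0      0        0  -1202/117 ]
Nonzero rows / pivot columns: 4

rank(A) = 4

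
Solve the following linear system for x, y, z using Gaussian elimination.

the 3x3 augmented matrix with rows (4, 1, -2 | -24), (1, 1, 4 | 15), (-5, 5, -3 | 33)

(-5, 4, 4)

Forward elimination on [A|b]:
R2 <- R2 - (1/4)*R1:  [   0  3/4  9/2   21 ]
R3 <- R3 - (-5/4)*R1:  [     0   25/4  -11/2      3 ]
R3 <- R3 - (25/3)*R2:  [    0     0   -43  -172 ]
Row echelon form:
[ 4    1   -2  |   -24 ]
[ 0  3/4  9/2  |    21 ]
[ 0    0  -43  |  -172 ]
Back-substitution:
z = (-172) / -43 = 4
y = (21 - (9/2)*(4)) / (3/4) = 4
x = (-24 - (1)*(4) - (-2)*(4)) / 4 = -5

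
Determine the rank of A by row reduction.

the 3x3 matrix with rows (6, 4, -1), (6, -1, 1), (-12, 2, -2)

Row reduction:
R2 <- R2 - (1)*R1:  [  0  -5   2 ]
R3 <- R3 - (-2)*R1:  [  0  10  -4 ]
R3 <- R3 - (-2)*R2:  [ 0  0  0 ]
Row echelon form:
[ 6   4  -1 ]
[ 0  -5   2 ]
[ 0   0   0 ]
Nonzero rows / pivot columns: 2

rank(A) = 2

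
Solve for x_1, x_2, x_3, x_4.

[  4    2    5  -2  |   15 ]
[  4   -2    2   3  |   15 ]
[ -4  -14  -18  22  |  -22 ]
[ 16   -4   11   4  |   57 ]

Forward elimination on [A|b]:
R2 <- R2 - (1)*R1:  [  0  -4  -3   5   0 ]
R3 <- R3 - (-1)*R1:  [   0  -12  -13   20   -7 ]
R4 <- R4 - (4)*R1:  [   0  -12   -9   12   -3 ]
R3 <- R3 - (3)*R2:  [  0   0  -4   5  -7 ]
R4 <- R4 - (3)*R2:  [  0   0   0  -3  -3 ]
Row echelon form:
[ 4   2   5  -2  |  15 ]
[ 0  -4  -3   5  |   0 ]
[ 0   0  -4   5  |  -7 ]
[ 0   0   0  -3  |  -3 ]
Back-substitution:
x_4 = (-3) / -3 = 1
x_3 = (-7 - (5)*(1)) / -4 = 3
x_2 = (0 - (-3)*(3) - (5)*(1)) / -4 = -1
x_1 = (15 - (2)*(-1) - (5)*(3) - (-2)*(1)) / 4 = 1

(1, -1, 3, 1)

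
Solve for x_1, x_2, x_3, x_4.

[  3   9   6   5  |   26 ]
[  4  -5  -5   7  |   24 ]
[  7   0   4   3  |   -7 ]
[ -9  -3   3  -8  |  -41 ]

(-1, 3, -3, 4)

Forward elimination on [A|b]:
R2 <- R2 - (4/3)*R1:  [     0    -17    -13    1/3  -32/3 ]
R3 <- R3 - (7/3)*R1:  [      0     -21     -10   -26/3  -203/3 ]
R4 <- R4 - (-3)*R1:  [  0  24  21   7  37 ]
R3 <- R3 - (21/17)*R2:  [        0         0    103/17   -463/51  -2779/51 ]
R4 <- R4 - (-24/17)*R2:  [      0       0   45/17  127/17  373/17 ]
R4 <- R4 - (45/103)*R3:  [        0         0         0  1178/103  4712/103 ]
Row echelon form:
[ 3    9       6         5  |        26 ]
[ 0  -17     -13       1/3  |     -32/3 ]
[ 0    0  103/17   -463/51  |  -2779/51 ]
[ 0    0       0  1178/103  |  4712/103 ]
Back-substitution:
x_4 = (4712/103) / (1178/103) = 4
x_3 = (-2779/51 - (-463/51)*(4)) / (103/17) = -3
x_2 = (-32/3 - (-13)*(-3) - (1/3)*(4)) / -17 = 3
x_1 = (26 - (9)*(3) - (6)*(-3) - (5)*(4)) / 3 = -1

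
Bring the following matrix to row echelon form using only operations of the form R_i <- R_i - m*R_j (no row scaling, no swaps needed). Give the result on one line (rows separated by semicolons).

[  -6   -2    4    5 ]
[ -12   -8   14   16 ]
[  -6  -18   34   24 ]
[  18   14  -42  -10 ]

Forward elimination:
R2 <- R2 - (2)*R1:  [  0  -4   6   6 ]
R3 <- R3 - (1)*R1:  [   0  -16   30   19 ]
R4 <- R4 - (-3)*R1:  [   0    8  -30    5 ]
R3 <- R3 - (4)*R2:  [  0   0   6  -5 ]
R4 <- R4 - (-2)*R2:  [   0    0  -18   17 ]
R4 <- R4 - (-3)*R3:  [ 0  0  0  2 ]
Row echelon form:
[ -6  -2  4   5 ]
[  0  -4  6   6 ]
[  0   0  6  -5 ]
[  0   0  0   2 ]

REF = [-6 -2 4 5; 0 -4 6 6; 0 0 6 -5; 0 0 0 2]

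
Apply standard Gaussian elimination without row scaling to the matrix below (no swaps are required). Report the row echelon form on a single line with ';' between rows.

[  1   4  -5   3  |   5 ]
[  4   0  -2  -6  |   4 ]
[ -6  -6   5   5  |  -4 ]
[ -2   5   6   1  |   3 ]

REF = [1 4 -5 3 5; 0 -16 18 -18 -16; 0 0 -19/4 11/4 8; 0 0 0 -28/19 340/19]

Forward elimination:
R2 <- R2 - (4)*R1:  [   0  -16   18  -18  -16 ]
R3 <- R3 - (-6)*R1:  [   0   18  -25   23   26 ]
R4 <- R4 - (-2)*R1:  [  0  13  -4   7  13 ]
R3 <- R3 - (-9/8)*R2:  [     0      0  -19/4   11/4      8 ]
R4 <- R4 - (-13/16)*R2:  [     0      0   85/8  -61/8      0 ]
R4 <- R4 - (-85/38)*R3:  [      0       0       0  -28/19  340/19 ]
Row echelon form:
[ 1    4     -5       3  |       5 ]
[ 0  -16     18     -18  |     -16 ]
[ 0    0  -19/4    11/4  |       8 ]
[ 0    0      0  -28/19  |  340/19 ]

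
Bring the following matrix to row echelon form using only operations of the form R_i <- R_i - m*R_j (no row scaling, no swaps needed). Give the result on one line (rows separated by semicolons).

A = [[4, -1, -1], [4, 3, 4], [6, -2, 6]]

REF = [4 -1 -1; 0 4 5; 0 0 65/8]

Forward elimination:
R2 <- R2 - (1)*R1:  [ 0  4  5 ]
R3 <- R3 - (3/2)*R1:  [    0  -1/2  15/2 ]
R3 <- R3 - (-1/8)*R2:  [    0     0  65/8 ]
Row echelon form:
[ 4  -1    -1 ]
[ 0   4     5 ]
[ 0   0  65/8 ]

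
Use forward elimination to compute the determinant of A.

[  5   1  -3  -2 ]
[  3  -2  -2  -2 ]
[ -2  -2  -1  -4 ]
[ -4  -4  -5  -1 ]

Forward elimination:
R2 <- R2 - (3/5)*R1:  [     0  -13/5   -1/5   -4/5 ]
R3 <- R3 - (-2/5)*R1:  [     0   -8/5  -11/5  -24/5 ]
R4 <- R4 - (-4/5)*R1:  [     0  -16/5  -37/5  -13/5 ]
R3 <- R3 - (8/13)*R2:  [      0       0  -27/13  -56/13 ]
R4 <- R4 - (16/13)*R2:  [      0       0  -93/13  -21/13 ]
R4 <- R4 - (31/9)*R3:  [     0      0      0  119/9 ]
Upper-triangular form:
[ 5      1      -3      -2 ]
[ 0  -13/5    -1/5    -4/5 ]
[ 0      0  -27/13  -56/13 ]
[ 0      0       0   119/9 ]
det(A) = (-1)^0 * (5) * (-13/5) * (-27/13) * (119/9) = 357  (0 row swaps -> sign +1)

det(A) = 357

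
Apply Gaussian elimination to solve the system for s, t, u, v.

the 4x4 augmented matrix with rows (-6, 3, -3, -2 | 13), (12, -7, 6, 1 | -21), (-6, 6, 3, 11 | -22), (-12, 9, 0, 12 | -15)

(0, 1, -2, -2)

Forward elimination on [A|b]:
R2 <- R2 - (-2)*R1:  [  0  -1   0  -3   5 ]
R3 <- R3 - (1)*R1:  [   0    3    6   13  -35 ]
R4 <- R4 - (2)*R1:  [   0    3    6   16  -41 ]
R3 <- R3 - (-3)*R2:  [   0    0    6    4  -20 ]
R4 <- R4 - (-3)*R2:  [   0    0    6    7  -26 ]
R4 <- R4 - (1)*R3:  [  0   0   0   3  -6 ]
Row echelon form:
[ -6   3  -3  -2  |   13 ]
[  0  -1   0  -3  |    5 ]
[  0   0   6   4  |  -20 ]
[  0   0   0   3  |   -6 ]
Back-substitution:
v = (-6) / 3 = -2
u = (-20 - (4)*(-2)) / 6 = -2
t = (5 - (-3)*(-2)) / -1 = 1
s = (13 - (3)*(1) - (-3)*(-2) - (-2)*(-2)) / -6 = 0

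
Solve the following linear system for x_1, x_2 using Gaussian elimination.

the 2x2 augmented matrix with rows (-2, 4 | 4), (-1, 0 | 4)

Forward elimination on [A|b]:
R2 <- R2 - (1/2)*R1:  [  0  -2   2 ]
Row echelon form:
[ -2   4  |  4 ]
[  0  -2  |  2 ]
Back-substitution:
x_2 = (2) / -2 = -1
x_1 = (4 - (4)*(-1)) / -2 = -4

(-4, -1)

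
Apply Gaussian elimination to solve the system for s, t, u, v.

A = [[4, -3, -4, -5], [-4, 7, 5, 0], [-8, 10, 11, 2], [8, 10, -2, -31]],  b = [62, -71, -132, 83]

(4, -5, -4, -3)

Forward elimination on [A|b]:
R2 <- R2 - (-1)*R1:  [  0   4   1  -5  -9 ]
R3 <- R3 - (-2)*R1:  [  0   4   3  -8  -8 ]
R4 <- R4 - (2)*R1:  [   0   16    6  -21  -41 ]
R3 <- R3 - (1)*R2:  [  0   0   2  -3   1 ]
R4 <- R4 - (4)*R2:  [  0   0   2  -1  -5 ]
R4 <- R4 - (1)*R3:  [  0   0   0   2  -6 ]
Row echelon form:
[ 4  -3  -4  -5  |  62 ]
[ 0   4   1  -5  |  -9 ]
[ 0   0   2  -3  |   1 ]
[ 0   0   0   2  |  -6 ]
Back-substitution:
v = (-6) / 2 = -3
u = (1 - (-3)*(-3)) / 2 = -4
t = (-9 - (1)*(-4) - (-5)*(-3)) / 4 = -5
s = (62 - (-3)*(-5) - (-4)*(-4) - (-5)*(-3)) / 4 = 4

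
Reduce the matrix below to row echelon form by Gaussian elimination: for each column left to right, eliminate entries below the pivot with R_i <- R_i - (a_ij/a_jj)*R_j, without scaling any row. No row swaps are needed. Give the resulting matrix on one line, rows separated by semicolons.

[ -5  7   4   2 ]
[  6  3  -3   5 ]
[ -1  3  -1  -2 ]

Forward elimination:
R2 <- R2 - (-6/5)*R1:  [    0  57/5   9/5  37/5 ]
R3 <- R3 - (1/5)*R1:  [     0    8/5   -9/5  -12/5 ]
R3 <- R3 - (8/57)*R2:  [       0        0   -39/19  -196/57 ]
Row echelon form:
[ -5     7       4        2 ]
[  0  57/5     9/5     37/5 ]
[  0     0  -39/19  -196/57 ]

REF = [-5 7 4 2; 0 57/5 9/5 37/5; 0 0 -39/19 -196/57]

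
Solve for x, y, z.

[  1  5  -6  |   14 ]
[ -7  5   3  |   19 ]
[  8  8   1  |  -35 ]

Forward elimination on [A|b]:
R2 <- R2 - (-7)*R1:  [   0   40  -39  117 ]
R3 <- R3 - (8)*R1:  [    0   -32    49  -147 ]
R3 <- R3 - (-4/5)*R2:  [      0       0    89/5  -267/5 ]
Row echelon form:
[ 1   5    -6  |      14 ]
[ 0  40   -39  |     117 ]
[ 0   0  89/5  |  -267/5 ]
Back-substitution:
z = (-267/5) / (89/5) = -3
y = (117 - (-39)*(-3)) / 40 = 0
x = (14 - (5)*(0) - (-6)*(-3)) / 1 = -4

(-4, 0, -3)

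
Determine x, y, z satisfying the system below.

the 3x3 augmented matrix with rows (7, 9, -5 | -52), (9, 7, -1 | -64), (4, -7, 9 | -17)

(-5, -3, -2)

Forward elimination on [A|b]:
R2 <- R2 - (9/7)*R1:  [     0  -32/7   38/7   20/7 ]
R3 <- R3 - (4/7)*R1:  [     0  -85/7   83/7   89/7 ]
R3 <- R3 - (85/32)*R2:  [      0       0  -41/16    41/8 ]
Row echelon form:
[ 7      9      -5  |   -52 ]
[ 0  -32/7    38/7  |  20/7 ]
[ 0      0  -41/16  |  41/8 ]
Back-substitution:
z = (41/8) / (-41/16) = -2
y = (20/7 - (38/7)*(-2)) / (-32/7) = -3
x = (-52 - (9)*(-3) - (-5)*(-2)) / 7 = -5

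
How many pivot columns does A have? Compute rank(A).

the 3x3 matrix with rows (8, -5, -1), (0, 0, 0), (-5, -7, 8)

rank(A) = 2

Row reduction:
R3 <- R3 - (-5/8)*R1:  [     0  -81/8   59/8 ]
R2 <-> R3   (pivot in column 2 was zero)
[ 8     -5    -1 ]
[ 0  -81/8  59/8 ]
[ 0      0     0 ]
Row echelon form:
[ 8     -5    -1 ]
[ 0  -81/8  59/8 ]
[ 0      0     0 ]
Nonzero rows / pivot columns: 2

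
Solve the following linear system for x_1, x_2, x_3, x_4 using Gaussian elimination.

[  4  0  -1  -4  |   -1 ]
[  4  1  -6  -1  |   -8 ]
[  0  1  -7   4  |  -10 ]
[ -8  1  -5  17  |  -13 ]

Forward elimination on [A|b]:
R2 <- R2 - (1)*R1:  [  0   1  -5   3  -7 ]
R4 <- R4 - (-2)*R1:  [   0    1   -7    9  -15 ]
R3 <- R3 - (1)*R2:  [  0   0  -2   1  -3 ]
R4 <- R4 - (1)*R2:  [  0   0  -2   6  -8 ]
R4 <- R4 - (1)*R3:  [  0   0   0   5  -5 ]
Row echelon form:
[ 4  0  -1  -4  |  -1 ]
[ 0  1  -5   3  |  -7 ]
[ 0  0  -2   1  |  -3 ]
[ 0  0   0   5  |  -5 ]
Back-substitution:
x_4 = (-5) / 5 = -1
x_3 = (-3 - (1)*(-1)) / -2 = 1
x_2 = (-7 - (-5)*(1) - (3)*(-1)) / 1 = 1
x_1 = (-1 - (-1)*(1) - (-4)*(-1)) / 4 = -1

(-1, 1, 1, -1)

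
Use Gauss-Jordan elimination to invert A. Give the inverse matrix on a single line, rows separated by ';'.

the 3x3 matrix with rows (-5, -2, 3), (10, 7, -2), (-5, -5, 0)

Gauss-Jordan on [A | I]:
R1 <- (1/-5)*R1:  [    1   2/5  -3/5  |  -1/5     0     0 ]
R2 <- R2 - (10)*R1:  [ 0  3  4  |  2  1  0 ]
R3 <- R3 - (-5)*R1:  [  0  -3  -3  |  -1   0   1 ]
R2 <- (1/3)*R2:  [   0    1  4/3  |  2/3  1/3    0 ]
R1 <- R1 - (2/5)*R2:  [      1       0  -17/15  |   -7/15   -2/15       0 ]
R3 <- R3 - (-3)*R2:  [ 0  0  1  |  1  1  1 ]
R1 <- R1 - (-17/15)*R3:  [     1      0      0  |    2/3      1  17/15 ]
R2 <- R2 - (4/3)*R3:  [    0     1     0  |  -2/3    -1  -4/3 ]
Right block of [I | A^{-1}] is the inverse:
[  2/3   1  17/15 ]
[ -2/3  -1   -4/3 ]
[    1   1      1 ]

inverse = [2/3 1 17/15; -2/3 -1 -4/3; 1 1 1]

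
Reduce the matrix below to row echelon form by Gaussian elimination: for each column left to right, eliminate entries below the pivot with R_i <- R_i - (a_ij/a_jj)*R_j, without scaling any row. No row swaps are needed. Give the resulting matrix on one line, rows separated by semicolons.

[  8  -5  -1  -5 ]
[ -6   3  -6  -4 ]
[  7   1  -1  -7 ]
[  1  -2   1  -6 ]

Forward elimination:
R2 <- R2 - (-3/4)*R1:  [     0   -3/4  -27/4  -31/4 ]
R3 <- R3 - (7/8)*R1:  [     0   43/8   -1/8  -21/8 ]
R4 <- R4 - (1/8)*R1:  [     0  -11/8    9/8  -43/8 ]
R3 <- R3 - (-43/6)*R2:  [      0       0   -97/2  -349/6 ]
R4 <- R4 - (11/6)*R2:  [    0     0  27/2  53/6 ]
R4 <- R4 - (-27/97)*R3:  [         0          0          0  -2141/291 ]
Row echelon form:
[ 8    -5     -1         -5 ]
[ 0  -3/4  -27/4      -31/4 ]
[ 0     0  -97/2     -349/6 ]
[ 0     0      0  -2141/291 ]

REF = [8 -5 -1 -5; 0 -3/4 -27/4 -31/4; 0 0 -97/2 -349/6; 0 0 0 -2141/291]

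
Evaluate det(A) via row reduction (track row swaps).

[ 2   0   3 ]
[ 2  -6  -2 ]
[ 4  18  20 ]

det(A) = 12

Forward elimination:
R2 <- R2 - (1)*R1:  [  0  -6  -5 ]
R3 <- R3 - (2)*R1:  [  0  18  14 ]
R3 <- R3 - (-3)*R2:  [  0   0  -1 ]
Upper-triangular form:
[ 2   0   3 ]
[ 0  -6  -5 ]
[ 0   0  -1 ]
det(A) = (-1)^0 * (2) * (-6) * (-1) = 12  (0 row swaps -> sign +1)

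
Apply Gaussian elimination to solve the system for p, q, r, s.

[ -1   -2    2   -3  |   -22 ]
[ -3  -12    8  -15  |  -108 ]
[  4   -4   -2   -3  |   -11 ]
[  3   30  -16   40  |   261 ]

(1, 3, -3, 3)

Forward elimination on [A|b]:
R2 <- R2 - (3)*R1:  [   0   -6    2   -6  -42 ]
R3 <- R3 - (-4)*R1:  [   0  -12    6  -15  -99 ]
R4 <- R4 - (-3)*R1:  [   0   24  -10   31  195 ]
R3 <- R3 - (2)*R2:  [   0    0    2   -3  -15 ]
R4 <- R4 - (-4)*R2:  [  0   0  -2   7  27 ]
R4 <- R4 - (-1)*R3:  [  0   0   0   4  12 ]
Row echelon form:
[ -1  -2  2  -3  |  -22 ]
[  0  -6  2  -6  |  -42 ]
[  0   0  2  -3  |  -15 ]
[  0   0  0   4  |   12 ]
Back-substitution:
s = (12) / 4 = 3
r = (-15 - (-3)*(3)) / 2 = -3
q = (-42 - (2)*(-3) - (-6)*(3)) / -6 = 3
p = (-22 - (-2)*(3) - (2)*(-3) - (-3)*(3)) / -1 = 1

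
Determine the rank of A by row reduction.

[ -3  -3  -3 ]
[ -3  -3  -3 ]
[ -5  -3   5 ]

rank(A) = 2

Row reduction:
R2 <- R2 - (1)*R1:  [ 0  0  0 ]
R3 <- R3 - (5/3)*R1:  [  0   2  10 ]
R2 <-> R3   (pivot in column 2 was zero)
[ -3  -3  -3 ]
[  0   2  10 ]
[  0   0   0 ]
Row echelon form:
[ -3  -3  -3 ]
[  0   2  10 ]
[  0   0   0 ]
Nonzero rows / pivot columns: 2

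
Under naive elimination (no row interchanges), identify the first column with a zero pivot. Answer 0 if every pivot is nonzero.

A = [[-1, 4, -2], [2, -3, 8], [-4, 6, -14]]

Naive forward elimination:
R2 <- R2 - (-2)*R1:  [ 0  5  4 ]
R3 <- R3 - (4)*R1:  [   0  -10   -6 ]
R3 <- R3 - (-2)*R2:  [ 0  0  2 ]
All pivots nonzero; naive elimination completes without hitting a zero pivot.

first zero-pivot column = 0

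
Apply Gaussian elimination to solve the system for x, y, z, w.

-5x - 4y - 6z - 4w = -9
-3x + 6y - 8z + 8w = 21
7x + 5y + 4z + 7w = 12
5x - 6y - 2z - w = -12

(-3, -2, 2, 5)

Forward elimination on [A|b]:
R2 <- R2 - (3/5)*R1:  [     0   42/5  -22/5   52/5  132/5 ]
R3 <- R3 - (-7/5)*R1:  [     0   -3/5  -22/5    7/5   -3/5 ]
R4 <- R4 - (-1)*R1:  [   0  -10   -8   -5  -21 ]
R3 <- R3 - (-1/14)*R2:  [     0      0  -33/7   15/7    9/7 ]
R4 <- R4 - (-25/21)*R2:  [       0        0  -278/21   155/21     73/7 ]
R4 <- R4 - (278/99)*R3:  [     0      0      0  15/11  75/11 ]
Row echelon form:
[ -5    -4     -6     -4  |     -9 ]
[  0  42/5  -22/5   52/5  |  132/5 ]
[  0     0  -33/7   15/7  |    9/7 ]
[  0     0      0  15/11  |  75/11 ]
Back-substitution:
w = (75/11) / (15/11) = 5
z = (9/7 - (15/7)*(5)) / (-33/7) = 2
y = (132/5 - (-22/5)*(2) - (52/5)*(5)) / (42/5) = -2
x = (-9 - (-4)*(-2) - (-6)*(2) - (-4)*(5)) / -5 = -3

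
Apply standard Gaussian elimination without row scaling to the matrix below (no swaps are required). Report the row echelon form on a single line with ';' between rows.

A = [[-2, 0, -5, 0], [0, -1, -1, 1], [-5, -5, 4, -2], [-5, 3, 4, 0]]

REF = [-2 0 -5 0; 0 -1 -1 1; 0 0 43/2 -7; 0 0 0 318/43]

Forward elimination:
R3 <- R3 - (5/2)*R1:  [    0    -5  33/2    -2 ]
R4 <- R4 - (5/2)*R1:  [    0     3  33/2     0 ]
R3 <- R3 - (5)*R2:  [    0     0  43/2    -7 ]
R4 <- R4 - (-3)*R2:  [    0     0  27/2     3 ]
R4 <- R4 - (27/43)*R3:  [      0       0       0  318/43 ]
Row echelon form:
[ -2   0    -5       0 ]
[  0  -1    -1       1 ]
[  0   0  43/2      -7 ]
[  0   0     0  318/43 ]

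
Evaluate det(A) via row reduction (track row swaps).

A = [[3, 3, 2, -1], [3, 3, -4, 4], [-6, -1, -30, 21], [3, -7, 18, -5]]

Forward elimination:
R2 <- R2 - (1)*R1:  [  0   0  -6   5 ]
R3 <- R3 - (-2)*R1:  [   0    5  -26   19 ]
R4 <- R4 - (1)*R1:  [   0  -10   16   -4 ]
R2 <-> R3   (pivot in column 2 was zero)
[ 3    3    2  -1 ]
[ 0    5  -26  19 ]
[ 0    0   -6   5 ]
[ 0  -10   16  -4 ]
R4 <- R4 - (-2)*R2:  [   0    0  -36   34 ]
R4 <- R4 - (6)*R3:  [ 0  0  0  4 ]
Upper-triangular form:
[ 3  3    2  -1 ]
[ 0  5  -26  19 ]
[ 0  0   -6   5 ]
[ 0  0    0   4 ]
det(A) = (-1)^1 * (3) * (5) * (-6) * (4) = 360  (1 row swap -> sign -1)

det(A) = 360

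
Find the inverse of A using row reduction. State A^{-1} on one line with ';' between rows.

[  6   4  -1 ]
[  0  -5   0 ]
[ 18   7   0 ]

Gauss-Jordan on [A | I]:
R1 <- (1/6)*R1:  [    1   2/3  -1/6  |   1/6     0     0 ]
R3 <- R3 - (18)*R1:  [  0  -5   3  |  -3   0   1 ]
R2 <- (1/-5)*R2:  [    0     1     0  |     0  -1/5     0 ]
R1 <- R1 - (2/3)*R2:  [    1     0  -1/6  |   1/6  2/15     0 ]
R3 <- R3 - (-5)*R2:  [  0   0   3  |  -3  -1   1 ]
R3 <- (1/3)*R3:  [    0     0     1  |    -1  -1/3   1/3 ]
R1 <- R1 - (-1/6)*R3:  [    1     0     0  |     0  7/90  1/18 ]
Right block of [I | A^{-1}] is the inverse:
[  0  7/90  1/18 ]
[  0  -1/5     0 ]
[ -1  -1/3   1/3 ]

inverse = [0 7/90 1/18; 0 -1/5 0; -1 -1/3 1/3]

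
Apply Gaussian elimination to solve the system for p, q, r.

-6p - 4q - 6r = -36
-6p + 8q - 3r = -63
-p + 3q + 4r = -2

(5, -3, 3)

Forward elimination on [A|b]:
R2 <- R2 - (1)*R1:  [   0   12    3  -27 ]
R3 <- R3 - (1/6)*R1:  [    0  11/3     5     4 ]
R3 <- R3 - (11/36)*R2:  [     0      0  49/12   49/4 ]
Row echelon form:
[ -6  -4     -6  |   -36 ]
[  0  12      3  |   -27 ]
[  0   0  49/12  |  49/4 ]
Back-substitution:
r = (49/4) / (49/12) = 3
q = (-27 - (3)*(3)) / 12 = -3
p = (-36 - (-4)*(-3) - (-6)*(3)) / -6 = 5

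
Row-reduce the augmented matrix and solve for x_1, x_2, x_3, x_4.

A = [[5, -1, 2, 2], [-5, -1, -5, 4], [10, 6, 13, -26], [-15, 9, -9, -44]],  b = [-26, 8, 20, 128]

Forward elimination on [A|b]:
R2 <- R2 - (-1)*R1:  [   0   -2   -3    6  -18 ]
R3 <- R3 - (2)*R1:  [   0    8    9  -30   72 ]
R4 <- R4 - (-3)*R1:  [   0    6   -3  -38   50 ]
R3 <- R3 - (-4)*R2:  [  0   0  -3  -6   0 ]
R4 <- R4 - (-3)*R2:  [   0    0  -12  -20   -4 ]
R4 <- R4 - (4)*R3:  [  0   0   0   4  -4 ]
Row echelon form:
[ 5  -1   2   2  |  -26 ]
[ 0  -2  -3   6  |  -18 ]
[ 0   0  -3  -6  |    0 ]
[ 0   0   0   4  |   -4 ]
Back-substitution:
x_4 = (-4) / 4 = -1
x_3 = (0 - (-6)*(-1)) / -3 = 2
x_2 = (-18 - (-3)*(2) - (6)*(-1)) / -2 = 3
x_1 = (-26 - (-1)*(3) - (2)*(2) - (2)*(-1)) / 5 = -5

(-5, 3, 2, -1)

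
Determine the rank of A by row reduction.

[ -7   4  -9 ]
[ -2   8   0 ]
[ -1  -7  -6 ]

rank(A) = 3

Row reduction:
R2 <- R2 - (2/7)*R1:  [    0  48/7  18/7 ]
R3 <- R3 - (1/7)*R1:  [     0  -53/7  -33/7 ]
R3 <- R3 - (-53/48)*R2:  [     0      0  -15/8 ]
Row echelon form:
[ -7     4     -9 ]
[  0  48/7   18/7 ]
[  0     0  -15/8 ]
Nonzero rows / pivot columns: 3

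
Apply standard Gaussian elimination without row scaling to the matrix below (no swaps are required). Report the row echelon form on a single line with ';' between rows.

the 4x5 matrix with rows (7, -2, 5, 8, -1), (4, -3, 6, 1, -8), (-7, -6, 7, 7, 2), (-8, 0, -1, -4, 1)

REF = [7 -2 5 8 -1; 0 -13/7 22/7 -25/7 -52/7; 0 0 -20/13 395/13 33; 0 0 0 105/4 543/20]

Forward elimination:
R2 <- R2 - (4/7)*R1:  [     0  -13/7   22/7  -25/7  -52/7 ]
R3 <- R3 - (-1)*R1:  [  0  -8  12  15   1 ]
R4 <- R4 - (-8/7)*R1:  [     0  -16/7   33/7   36/7   -1/7 ]
R3 <- R3 - (56/13)*R2:  [      0       0  -20/13  395/13      33 ]
R4 <- R4 - (16/13)*R2:  [      0       0   11/13  124/13       9 ]
R4 <- R4 - (-11/20)*R3:  [      0       0       0   105/4  543/20 ]
Row echelon form:
[ 7     -2       5       8      -1 ]
[ 0  -13/7    22/7   -25/7   -52/7 ]
[ 0      0  -20/13  395/13      33 ]
[ 0      0       0   105/4  543/20 ]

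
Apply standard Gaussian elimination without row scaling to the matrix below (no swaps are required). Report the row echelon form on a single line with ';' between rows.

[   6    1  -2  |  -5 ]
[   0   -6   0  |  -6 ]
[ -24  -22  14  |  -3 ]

REF = [6 1 -2 -5; 0 -6 0 -6; 0 0 6 -5]

Forward elimination:
R3 <- R3 - (-4)*R1:  [   0  -18    6  -23 ]
R3 <- R3 - (3)*R2:  [  0   0   6  -5 ]
Row echelon form:
[ 6   1  -2  |  -5 ]
[ 0  -6   0  |  -6 ]
[ 0   0   6  |  -5 ]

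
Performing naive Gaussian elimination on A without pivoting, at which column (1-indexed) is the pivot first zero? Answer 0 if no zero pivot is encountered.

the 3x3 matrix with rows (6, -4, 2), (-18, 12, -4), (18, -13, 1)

Naive forward elimination:
R2 <- R2 - (-3)*R1:  [ 0  0  2 ]
R3 <- R3 - (3)*R1:  [  0  -1  -5 ]
Matrix at this point:
[ 6  -4   2 ]
[ 0   0   2 ]
[ 0  -1  -5 ]
Pivot entry (2,2) is zero but row 3 has -1 in column 2 -> naive elimination stops; a row interchange (e.g. R2 <-> R3) would be required here.

first zero-pivot column = 2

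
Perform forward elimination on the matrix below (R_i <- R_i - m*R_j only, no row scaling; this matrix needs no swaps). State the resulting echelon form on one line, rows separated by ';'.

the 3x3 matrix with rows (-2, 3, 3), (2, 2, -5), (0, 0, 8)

REF = [-2 3 3; 0 5 -2; 0 0 8]

Forward elimination:
R2 <- R2 - (-1)*R1:  [  0   5  -2 ]
Row echelon form:
[ -2  3   3 ]
[  0  5  -2 ]
[  0  0   8 ]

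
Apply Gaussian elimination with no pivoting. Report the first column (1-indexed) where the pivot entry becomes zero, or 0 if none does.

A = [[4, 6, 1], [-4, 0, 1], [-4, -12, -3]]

Naive forward elimination:
R2 <- R2 - (-1)*R1:  [ 0  6  2 ]
R3 <- R3 - (-1)*R1:  [  0  -6  -2 ]
R3 <- R3 - (-1)*R2:  [ 0  0  0 ]
Matrix at this point:
[ 4  6  1 ]
[ 0  6  2 ]
[ 0  0  0 ]
Pivot entry (3,3) in the last row is zero and there are no rows below to swap with -> zero pivot in column 3 (A is singular).

first zero-pivot column = 3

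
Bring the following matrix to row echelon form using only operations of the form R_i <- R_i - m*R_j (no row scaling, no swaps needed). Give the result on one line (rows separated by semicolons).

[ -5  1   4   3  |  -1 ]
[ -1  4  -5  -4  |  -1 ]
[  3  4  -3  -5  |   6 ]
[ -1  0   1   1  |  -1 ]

REF = [-5 1 4 3 -1; 0 19/5 -29/5 -23/5 -4/5; 0 0 122/19 45/19 121/19; 0 0 0 12/61 -45/61]

Forward elimination:
R2 <- R2 - (1/5)*R1:  [     0   19/5  -29/5  -23/5   -4/5 ]
R3 <- R3 - (-3/5)*R1:  [     0   23/5   -3/5  -16/5   27/5 ]
R4 <- R4 - (1/5)*R1:  [    0  -1/5   1/5   2/5  -4/5 ]
R3 <- R3 - (23/19)*R2:  [      0       0  122/19   45/19  121/19 ]
R4 <- R4 - (-1/19)*R2:  [      0       0   -2/19    3/19  -16/19 ]
R4 <- R4 - (-1/61)*R3:  [      0       0       0   12/61  -45/61 ]
Row echelon form:
[ -5     1       4      3  |      -1 ]
[  0  19/5   -29/5  -23/5  |    -4/5 ]
[  0     0  122/19  45/19  |  121/19 ]
[  0     0       0  12/61  |  -45/61 ]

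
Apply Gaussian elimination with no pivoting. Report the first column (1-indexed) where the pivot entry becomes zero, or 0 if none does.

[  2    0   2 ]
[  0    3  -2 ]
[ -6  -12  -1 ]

first zero-pivot column = 0

Naive forward elimination:
R3 <- R3 - (-3)*R1:  [   0  -12    5 ]
R3 <- R3 - (-4)*R2:  [  0   0  -3 ]
All pivots nonzero; naive elimination completes without hitting a zero pivot.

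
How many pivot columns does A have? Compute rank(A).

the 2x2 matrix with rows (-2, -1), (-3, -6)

rank(A) = 2

Row reduction:
R2 <- R2 - (3/2)*R1:  [    0  -9/2 ]
Row echelon form:
[ -2    -1 ]
[  0  -9/2 ]
Nonzero rows / pivot columns: 2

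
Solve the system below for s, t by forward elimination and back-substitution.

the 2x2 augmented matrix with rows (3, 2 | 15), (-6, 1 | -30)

Forward elimination on [A|b]:
R2 <- R2 - (-2)*R1:  [ 0  5  0 ]
Row echelon form:
[ 3  2  |  15 ]
[ 0  5  |   0 ]
Back-substitution:
t = (0) / 5 = 0
s = (15 - (2)*(0)) / 3 = 5

(5, 0)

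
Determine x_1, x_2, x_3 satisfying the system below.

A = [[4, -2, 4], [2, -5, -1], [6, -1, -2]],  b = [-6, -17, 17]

Forward elimination on [A|b]:
R2 <- R2 - (1/2)*R1:  [   0   -4   -3  -14 ]
R3 <- R3 - (3/2)*R1:  [  0   2  -8  26 ]
R3 <- R3 - (-1/2)*R2:  [     0      0  -19/2     19 ]
Row echelon form:
[ 4  -2      4  |   -6 ]
[ 0  -4     -3  |  -14 ]
[ 0   0  -19/2  |   19 ]
Back-substitution:
x_3 = (19) / (-19/2) = -2
x_2 = (-14 - (-3)*(-2)) / -4 = 5
x_1 = (-6 - (-2)*(5) - (4)*(-2)) / 4 = 3

(3, 5, -2)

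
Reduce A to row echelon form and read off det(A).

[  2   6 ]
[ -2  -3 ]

det(A) = 6

Forward elimination:
R2 <- R2 - (-1)*R1:  [ 0  3 ]
Upper-triangular form:
[ 2  6 ]
[ 0  3 ]
det(A) = (-1)^0 * (2) * (3) = 6  (0 row swaps -> sign +1)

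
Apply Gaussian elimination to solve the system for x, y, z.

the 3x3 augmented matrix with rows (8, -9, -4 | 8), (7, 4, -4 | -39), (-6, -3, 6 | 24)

Forward elimination on [A|b]:
R2 <- R2 - (7/8)*R1:  [    0  95/8  -1/2   -46 ]
R3 <- R3 - (-3/4)*R1:  [     0  -39/4      3     30 ]
R3 <- R3 - (-78/95)*R2:  [       0        0   246/95  -738/95 ]
Row echelon form:
[ 8    -9      -4  |        8 ]
[ 0  95/8    -1/2  |      -46 ]
[ 0     0  246/95  |  -738/95 ]
Back-substitution:
z = (-738/95) / (246/95) = -3
y = (-46 - (-1/2)*(-3)) / (95/8) = -4
x = (8 - (-9)*(-4) - (-4)*(-3)) / 8 = -5

(-5, -4, -3)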